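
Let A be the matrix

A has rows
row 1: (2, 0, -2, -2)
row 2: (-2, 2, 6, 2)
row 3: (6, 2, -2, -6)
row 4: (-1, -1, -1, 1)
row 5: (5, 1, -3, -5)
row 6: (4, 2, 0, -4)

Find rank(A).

2

Row reduce to echelon form.
R2 ← R2 + R1: [0, 2, 4, 0]
R3 ← R3 − (3)·R1: [0, 2, 4, 0]
R4 ← R4 + (1/2)·R1: [0, -1, -2, 0]
R5 ← R5 − (5/2)·R1: [0, 1, 2, 0]
R6 ← R6 − (2)·R1: [0, 2, 4, 0]
R3 ← R3 − R2: [0, 0, 0, 0]
R4 ← R4 + (1/2)·R2: [0, 0, 0, 0]
R5 ← R5 − (1/2)·R2: [0, 0, 0, 0]
R6 ← R6 − R2: [0, 0, 0, 0]
Echelon form has 2 nonzero rows, so rank(A) = 2.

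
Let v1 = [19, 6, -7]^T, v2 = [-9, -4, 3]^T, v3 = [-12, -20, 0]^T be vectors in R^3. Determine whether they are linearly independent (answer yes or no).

no

Form the matrix with these vectors as rows and row reduce.
R2 ← R2 + (9/19)·R1: [0, -22/19, -6/19]
R3 ← R3 + (12/19)·R1: [0, -308/19, -84/19]
R3 ← R3 − (14)·R2: [0, 0, 0]
2 nonzero rows, so the 3 vectors span a space of dimension 2.
Since 2 < 3, the vectors are linearly dependent.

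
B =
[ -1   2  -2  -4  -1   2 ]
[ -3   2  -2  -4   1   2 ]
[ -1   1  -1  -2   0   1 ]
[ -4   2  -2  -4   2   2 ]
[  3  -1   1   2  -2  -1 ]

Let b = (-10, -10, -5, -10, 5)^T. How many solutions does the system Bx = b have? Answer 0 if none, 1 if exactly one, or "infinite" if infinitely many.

Row reduce the augmented matrix [B | b].
R2 ← R2 − (3)·R1: [0, -4, 4, 8, 4, -4, 20]
R3 ← R3 − R1: [0, -1, 1, 2, 1, -1, 5]
R4 ← R4 − (4)·R1: [0, -6, 6, 12, 6, -6, 30]
R5 ← R5 + (3)·R1: [0, 5, -5, -10, -5, 5, -25]
R3 ← R3 − (1/4)·R2: [0, 0, 0, 0, 0, 0, 0]
R4 ← R4 − (3/2)·R2: [0, 0, 0, 0, 0, 0, 0]
R5 ← R5 + (5/4)·R2: [0, 0, 0, 0, 0, 0, 0]
The echelon form has 2 nonzero rows, and every pivot lies in the first 6 columns, so rank(B) = rank([B|b]) = 2.
The system is consistent.
rank = 2 < 6 unknowns, so there are infinitely many solutions.

infinite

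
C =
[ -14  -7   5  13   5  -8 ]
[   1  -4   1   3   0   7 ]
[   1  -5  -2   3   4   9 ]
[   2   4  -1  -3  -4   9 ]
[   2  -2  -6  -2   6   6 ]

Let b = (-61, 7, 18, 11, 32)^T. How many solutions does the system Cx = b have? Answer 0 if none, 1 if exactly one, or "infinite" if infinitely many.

infinite

Row reduce the augmented matrix [C | b].
R2 ← R2 + (1/14)·R1: [0, -9/2, 19/14, 55/14, 5/14, 45/7, 37/14]
R3 ← R3 + (1/14)·R1: [0, -11/2, -23/14, 55/14, 61/14, 59/7, 191/14]
R4 ← R4 + (1/7)·R1: [0, 3, -2/7, -8/7, -23/7, 55/7, 16/7]
R5 ← R5 + (1/7)·R1: [0, -3, -37/7, -1/7, 47/7, 34/7, 163/7]
R3 ← R3 − (11/9)·R2: [0, 0, -208/63, -55/63, 247/63, 4/7, 656/63]
R4 ← R4 + (2/3)·R2: [0, 0, 13/21, 31/21, -64/21, 85/7, 85/21]
R5 ← R5 − (2/3)·R2: [0, 0, -130/21, -58/21, 136/21, 4/7, 452/21]
R4 ← R4 + (3/16)·R3: [0, 0, 0, 21/16, -37/16, 49/4, 6]
R5 ← R5 − (15/8)·R3: [0, 0, 0, -9/8, -7/8, -1/2, 2]
R5 ← R5 + (6/7)·R4: [0, 0, 0, 0, -20/7, 10, 50/7]
The echelon form has 5 nonzero rows, and every pivot lies in the first 6 columns, so rank(C) = rank([C|b]) = 5.
The system is consistent.
rank = 5 < 6 unknowns, so there are infinitely many solutions.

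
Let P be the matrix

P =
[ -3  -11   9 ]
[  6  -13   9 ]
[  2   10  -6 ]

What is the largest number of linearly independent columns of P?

3

Row reduce to echelon form.
R2 ← R2 + (2)·R1: [0, -35, 27]
R3 ← R3 + (2/3)·R1: [0, 8/3, 0]
R3 ← R3 + (8/105)·R2: [0, 0, 72/35]
Echelon form has 3 nonzero rows, so rank(P) = 3.
The rank gives the maximum number of linearly independent columns: 3.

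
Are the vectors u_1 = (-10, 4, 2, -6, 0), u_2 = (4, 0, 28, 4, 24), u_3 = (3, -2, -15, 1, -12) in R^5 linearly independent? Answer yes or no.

no

Form the matrix with these vectors as rows and row reduce.
R2 ← R2 + (2/5)·R1: [0, 8/5, 144/5, 8/5, 24]
R3 ← R3 + (3/10)·R1: [0, -4/5, -72/5, -4/5, -12]
R3 ← R3 + (1/2)·R2: [0, 0, 0, 0, 0]
2 nonzero rows, so the 3 vectors span a space of dimension 2.
Since 2 < 3, the vectors are linearly dependent.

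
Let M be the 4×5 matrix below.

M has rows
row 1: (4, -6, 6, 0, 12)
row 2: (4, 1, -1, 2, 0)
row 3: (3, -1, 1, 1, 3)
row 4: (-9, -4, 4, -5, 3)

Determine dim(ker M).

3

Row reduce to echelon form.
R2 ← R2 − R1: [0, 7, -7, 2, -12]
R3 ← R3 − (3/4)·R1: [0, 7/2, -7/2, 1, -6]
R4 ← R4 + (9/4)·R1: [0, -35/2, 35/2, -5, 30]
R3 ← R3 − (1/2)·R2: [0, 0, 0, 0, 0]
R4 ← R4 + (5/2)·R2: [0, 0, 0, 0, 0]
2 nonzero rows, so rank(M) = 2.
M has 5 columns; by rank–nullity, nullity = 5 − 2 = 3.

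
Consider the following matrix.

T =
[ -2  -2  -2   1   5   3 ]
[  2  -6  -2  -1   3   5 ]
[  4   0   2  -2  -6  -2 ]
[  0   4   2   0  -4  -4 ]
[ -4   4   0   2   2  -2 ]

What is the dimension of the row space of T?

Row reduce to echelon form.
R2 ← R2 + R1: [0, -8, -4, 0, 8, 8]
R3 ← R3 + (2)·R1: [0, -4, -2, 0, 4, 4]
R5 ← R5 − (2)·R1: [0, 8, 4, 0, -8, -8]
R3 ← R3 − (1/2)·R2: [0, 0, 0, 0, 0, 0]
R4 ← R4 + (1/2)·R2: [0, 0, 0, 0, 0, 0]
R5 ← R5 + R2: [0, 0, 0, 0, 0, 0]
Echelon form has 2 nonzero rows, so rank(T) = 2.
The row space has dimension equal to the rank: 2.

2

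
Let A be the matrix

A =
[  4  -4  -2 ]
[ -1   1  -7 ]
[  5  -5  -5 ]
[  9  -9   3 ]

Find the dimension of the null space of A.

1

Row reduce to echelon form.
R2 ← R2 + (1/4)·R1: [0, 0, -15/2]
R3 ← R3 − (5/4)·R1: [0, 0, -5/2]
R4 ← R4 − (9/4)·R1: [0, 0, 15/2]
R3 ← R3 − (1/3)·R2: [0, 0, 0]
R4 ← R4 + R2: [0, 0, 0]
2 nonzero rows, so rank(A) = 2.
A has 3 columns; by rank–nullity, nullity = 3 − 2 = 1.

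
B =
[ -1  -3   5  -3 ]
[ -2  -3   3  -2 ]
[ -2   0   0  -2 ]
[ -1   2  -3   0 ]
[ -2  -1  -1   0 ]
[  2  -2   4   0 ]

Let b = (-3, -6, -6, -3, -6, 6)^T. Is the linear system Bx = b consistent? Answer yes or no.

Row reduce the augmented matrix [B | b].
R2 ← R2 − (2)·R1: [0, 3, -7, 4, 0]
R3 ← R3 − (2)·R1: [0, 6, -10, 4, 0]
R4 ← R4 − R1: [0, 5, -8, 3, 0]
R5 ← R5 − (2)·R1: [0, 5, -11, 6, 0]
R6 ← R6 + (2)·R1: [0, -8, 14, -6, 0]
R3 ← R3 − (2)·R2: [0, 0, 4, -4, 0]
R4 ← R4 − (5/3)·R2: [0, 0, 11/3, -11/3, 0]
R5 ← R5 − (5/3)·R2: [0, 0, 2/3, -2/3, 0]
R6 ← R6 + (8/3)·R2: [0, 0, -14/3, 14/3, 0]
R4 ← R4 − (11/12)·R3: [0, 0, 0, 0, 0]
R5 ← R5 − (1/6)·R3: [0, 0, 0, 0, 0]
R6 ← R6 + (7/6)·R3: [0, 0, 0, 0, 0]
The echelon form has 3 nonzero rows, and every pivot lies in the first 4 columns, so rank(B) = rank([B|b]) = 3.
The system is consistent.

yes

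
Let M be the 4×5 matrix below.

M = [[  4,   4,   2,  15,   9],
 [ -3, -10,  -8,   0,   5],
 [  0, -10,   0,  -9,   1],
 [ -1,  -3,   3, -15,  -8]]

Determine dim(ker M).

2

Row reduce to echelon form.
R2 ← R2 + (3/4)·R1: [0, -7, -13/2, 45/4, 47/4]
R4 ← R4 + (1/4)·R1: [0, -2, 7/2, -45/4, -23/4]
R3 ← R3 − (10/7)·R2: [0, 0, 65/7, -351/14, -221/14]
R4 ← R4 − (2/7)·R2: [0, 0, 75/14, -405/28, -255/28]
R4 ← R4 − (15/26)·R3: [0, 0, 0, 0, 0]
3 nonzero rows, so rank(M) = 3.
M has 5 columns; by rank–nullity, nullity = 5 − 3 = 2.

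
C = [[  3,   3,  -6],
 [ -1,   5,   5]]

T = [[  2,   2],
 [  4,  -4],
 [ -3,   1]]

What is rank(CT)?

First compute CT:
[[ 36, -12],
 [  3, -17]]
Now row reduce the product.
R2 ← R2 − (1/12)·R1: [0, -16]
2 nonzero rows, so rank(CT) = 2.

2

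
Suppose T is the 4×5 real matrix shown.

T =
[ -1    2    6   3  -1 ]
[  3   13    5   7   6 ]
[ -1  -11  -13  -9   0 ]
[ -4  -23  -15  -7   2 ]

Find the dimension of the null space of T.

1

Row reduce to echelon form.
R2 ← R2 + (3)·R1: [0, 19, 23, 16, 3]
R3 ← R3 − R1: [0, -13, -19, -12, 1]
R4 ← R4 − (4)·R1: [0, -31, -39, -19, 6]
R3 ← R3 + (13/19)·R2: [0, 0, -62/19, -20/19, 58/19]
R4 ← R4 + (31/19)·R2: [0, 0, -28/19, 135/19, 207/19]
R4 ← R4 − (14/31)·R3: [0, 0, 0, 235/31, 295/31]
4 nonzero rows, so rank(T) = 4.
T has 5 columns; by rank–nullity, nullity = 5 − 4 = 1.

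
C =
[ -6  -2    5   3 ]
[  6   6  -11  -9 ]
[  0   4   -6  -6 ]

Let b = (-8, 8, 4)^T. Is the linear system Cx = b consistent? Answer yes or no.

Row reduce the augmented matrix [C | b].
R2 ← R2 + R1: [0, 4, -6, -6, 0]
R3 ← R3 − R2: [0, 0, 0, 0, 4]
The echelon form has 3 nonzero rows; the last pivot sits in the augmented column, so rank(C) = 2 but rank([C|b]) = 3.
Since the ranks differ, the system is inconsistent.

no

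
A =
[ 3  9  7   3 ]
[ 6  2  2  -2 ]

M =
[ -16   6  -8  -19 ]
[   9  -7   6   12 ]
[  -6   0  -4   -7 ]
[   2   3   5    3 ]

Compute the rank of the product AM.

2

First compute AM:
[[ -3, -36,  17,  11],
 [-94,  16, -54, -110]]
Now row reduce the product.
R2 ← R2 − (94/3)·R1: [0, 1144, -1760/3, -1364/3]
2 nonzero rows, so rank(AM) = 2.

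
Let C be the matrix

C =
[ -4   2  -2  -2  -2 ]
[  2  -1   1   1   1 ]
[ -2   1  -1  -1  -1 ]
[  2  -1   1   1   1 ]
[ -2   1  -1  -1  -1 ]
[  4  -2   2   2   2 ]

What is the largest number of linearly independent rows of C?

Row reduce to echelon form.
R2 ← R2 + (1/2)·R1: [0, 0, 0, 0, 0]
R3 ← R3 − (1/2)·R1: [0, 0, 0, 0, 0]
R4 ← R4 + (1/2)·R1: [0, 0, 0, 0, 0]
R5 ← R5 − (1/2)·R1: [0, 0, 0, 0, 0]
R6 ← R6 + R1: [0, 0, 0, 0, 0]
Echelon form has 1 nonzero row, so rank(C) = 1.
The rank gives the maximum number of linearly independent rows: 1.

1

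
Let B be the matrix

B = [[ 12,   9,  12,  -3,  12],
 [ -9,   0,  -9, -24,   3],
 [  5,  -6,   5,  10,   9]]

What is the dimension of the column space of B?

3

Row reduce to echelon form.
R2 ← R2 + (3/4)·R1: [0, 27/4, 0, -105/4, 12]
R3 ← R3 − (5/12)·R1: [0, -39/4, 0, 45/4, 4]
R3 ← R3 + (13/9)·R2: [0, 0, 0, -80/3, 64/3]
Echelon form has 3 nonzero rows, so rank(B) = 3.
The column space has dimension equal to the rank: 3.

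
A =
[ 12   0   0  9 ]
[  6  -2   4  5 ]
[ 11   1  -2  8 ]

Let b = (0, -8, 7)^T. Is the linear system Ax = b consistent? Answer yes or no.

no

Row reduce the augmented matrix [A | b].
R2 ← R2 − (1/2)·R1: [0, -2, 4, 1/2, -8]
R3 ← R3 − (11/12)·R1: [0, 1, -2, -1/4, 7]
R3 ← R3 + (1/2)·R2: [0, 0, 0, 0, 3]
The echelon form has 3 nonzero rows; the last pivot sits in the augmented column, so rank(A) = 2 but rank([A|b]) = 3.
Since the ranks differ, the system is inconsistent.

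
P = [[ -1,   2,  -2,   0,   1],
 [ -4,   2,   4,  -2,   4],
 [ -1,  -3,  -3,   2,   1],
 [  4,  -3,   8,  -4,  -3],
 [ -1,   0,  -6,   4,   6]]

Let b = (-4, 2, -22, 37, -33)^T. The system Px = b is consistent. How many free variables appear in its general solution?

Row reduce the augmented matrix [P | b].
R2 ← R2 − (4)·R1: [0, -6, 12, -2, 0, 18]
R3 ← R3 − R1: [0, -5, -1, 2, 0, -18]
R4 ← R4 + (4)·R1: [0, 5, 0, -4, 1, 21]
R5 ← R5 − R1: [0, -2, -4, 4, 5, -29]
R3 ← R3 − (5/6)·R2: [0, 0, -11, 11/3, 0, -33]
R4 ← R4 + (5/6)·R2: [0, 0, 10, -17/3, 1, 36]
R5 ← R5 − (1/3)·R2: [0, 0, -8, 14/3, 5, -35]
R4 ← R4 + (10/11)·R3: [0, 0, 0, -7/3, 1, 6]
R5 ← R5 − (8/11)·R3: [0, 0, 0, 2, 5, -11]
R5 ← R5 + (6/7)·R4: [0, 0, 0, 0, 41/7, -41/7]
The echelon form has 5 nonzero rows, and every pivot lies in the first 5 columns, so rank(P) = rank([P|b]) = 5.
The system is consistent.
Free variables = (unknowns) − (rank) = 5 − 5 = 0.

0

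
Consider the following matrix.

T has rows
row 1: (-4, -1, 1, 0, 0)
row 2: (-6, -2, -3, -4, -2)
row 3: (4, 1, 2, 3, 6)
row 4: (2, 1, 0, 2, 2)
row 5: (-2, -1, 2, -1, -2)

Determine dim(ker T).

1

Row reduce to echelon form.
R2 ← R2 − (3/2)·R1: [0, -1/2, -9/2, -4, -2]
R3 ← R3 + R1: [0, 0, 3, 3, 6]
R4 ← R4 + (1/2)·R1: [0, 1/2, 1/2, 2, 2]
R5 ← R5 − (1/2)·R1: [0, -1/2, 3/2, -1, -2]
R4 ← R4 + R2: [0, 0, -4, -2, 0]
R5 ← R5 − R2: [0, 0, 6, 3, 0]
R4 ← R4 + (4/3)·R3: [0, 0, 0, 2, 8]
R5 ← R5 − (2)·R3: [0, 0, 0, -3, -12]
R5 ← R5 + (3/2)·R4: [0, 0, 0, 0, 0]
4 nonzero rows, so rank(T) = 4.
T has 5 columns; by rank–nullity, nullity = 5 − 4 = 1.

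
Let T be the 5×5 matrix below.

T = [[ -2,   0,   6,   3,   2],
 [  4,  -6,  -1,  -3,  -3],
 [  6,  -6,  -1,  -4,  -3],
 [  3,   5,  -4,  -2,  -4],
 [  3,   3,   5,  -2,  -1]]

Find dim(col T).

Row reduce to echelon form.
R2 ← R2 + (2)·R1: [0, -6, 11, 3, 1]
R3 ← R3 + (3)·R1: [0, -6, 17, 5, 3]
R4 ← R4 + (3/2)·R1: [0, 5, 5, 5/2, -1]
R5 ← R5 + (3/2)·R1: [0, 3, 14, 5/2, 2]
R3 ← R3 − R2: [0, 0, 6, 2, 2]
R4 ← R4 + (5/6)·R2: [0, 0, 85/6, 5, -1/6]
R5 ← R5 + (1/2)·R2: [0, 0, 39/2, 4, 5/2]
R4 ← R4 − (85/36)·R3: [0, 0, 0, 5/18, -44/9]
R5 ← R5 − (13/4)·R3: [0, 0, 0, -5/2, -4]
R5 ← R5 + (9)·R4: [0, 0, 0, 0, -48]
Echelon form has 5 nonzero rows, so rank(T) = 5.
The column space has dimension equal to the rank: 5.

5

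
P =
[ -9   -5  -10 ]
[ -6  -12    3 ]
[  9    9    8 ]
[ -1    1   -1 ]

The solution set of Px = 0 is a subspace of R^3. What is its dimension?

Row reduce to echelon form.
R2 ← R2 − (2/3)·R1: [0, -26/3, 29/3]
R3 ← R3 + R1: [0, 4, -2]
R4 ← R4 − (1/9)·R1: [0, 14/9, 1/9]
R3 ← R3 + (6/13)·R2: [0, 0, 32/13]
R4 ← R4 + (7/39)·R2: [0, 0, 24/13]
R4 ← R4 − (3/4)·R3: [0, 0, 0]
3 nonzero rows, so rank(P) = 3.
P has 3 columns; by rank–nullity, nullity = 3 − 3 = 0.

0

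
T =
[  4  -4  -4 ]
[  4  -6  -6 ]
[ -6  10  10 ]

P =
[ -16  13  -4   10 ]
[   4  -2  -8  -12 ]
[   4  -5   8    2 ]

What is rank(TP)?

2

First compute TP:
[[-96,  80, -16,  80],
 [-112,  94, -16, 100],
 [176, -148,  24, -160]]
Now row reduce the product.
R2 ← R2 − (7/6)·R1: [0, 2/3, 8/3, 20/3]
R3 ← R3 + (11/6)·R1: [0, -4/3, -16/3, -40/3]
R3 ← R3 + (2)·R2: [0, 0, 0, 0]
2 nonzero rows, so rank(TP) = 2.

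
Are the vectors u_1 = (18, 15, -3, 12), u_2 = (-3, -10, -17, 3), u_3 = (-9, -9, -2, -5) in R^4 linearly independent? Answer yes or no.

Form the matrix with these vectors as rows and row reduce.
R2 ← R2 + (1/6)·R1: [0, -15/2, -35/2, 5]
R3 ← R3 + (1/2)·R1: [0, -3/2, -7/2, 1]
R3 ← R3 − (1/5)·R2: [0, 0, 0, 0]
2 nonzero rows, so the 3 vectors span a space of dimension 2.
Since 2 < 3, the vectors are linearly dependent.

no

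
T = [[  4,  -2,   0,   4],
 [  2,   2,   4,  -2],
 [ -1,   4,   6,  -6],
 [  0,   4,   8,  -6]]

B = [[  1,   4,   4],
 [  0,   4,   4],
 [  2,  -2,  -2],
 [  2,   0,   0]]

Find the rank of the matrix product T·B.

2

First compute TB:
[[ 12,   8,   8],
 [  6,   8,   8],
 [ -1,   0,   0],
 [  4,   0,   0]]
Now row reduce the product.
R2 ← R2 − (1/2)·R1: [0, 4, 4]
R3 ← R3 + (1/12)·R1: [0, 2/3, 2/3]
R4 ← R4 − (1/3)·R1: [0, -8/3, -8/3]
R3 ← R3 − (1/6)·R2: [0, 0, 0]
R4 ← R4 + (2/3)·R2: [0, 0, 0]
2 nonzero rows, so rank(TB) = 2.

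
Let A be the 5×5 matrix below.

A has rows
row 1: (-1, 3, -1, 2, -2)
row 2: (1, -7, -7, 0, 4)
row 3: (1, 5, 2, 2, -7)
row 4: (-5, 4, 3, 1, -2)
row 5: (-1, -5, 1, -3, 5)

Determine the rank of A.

4

Row reduce to echelon form.
R2 ← R2 + R1: [0, -4, -8, 2, 2]
R3 ← R3 + R1: [0, 8, 1, 4, -9]
R4 ← R4 − (5)·R1: [0, -11, 8, -9, 8]
R5 ← R5 − R1: [0, -8, 2, -5, 7]
R3 ← R3 + (2)·R2: [0, 0, -15, 8, -5]
R4 ← R4 − (11/4)·R2: [0, 0, 30, -29/2, 5/2]
R5 ← R5 − (2)·R2: [0, 0, 18, -9, 3]
R4 ← R4 + (2)·R3: [0, 0, 0, 3/2, -15/2]
R5 ← R5 + (6/5)·R3: [0, 0, 0, 3/5, -3]
R5 ← R5 − (2/5)·R4: [0, 0, 0, 0, 0]
Echelon form has 4 nonzero rows, so rank(A) = 4.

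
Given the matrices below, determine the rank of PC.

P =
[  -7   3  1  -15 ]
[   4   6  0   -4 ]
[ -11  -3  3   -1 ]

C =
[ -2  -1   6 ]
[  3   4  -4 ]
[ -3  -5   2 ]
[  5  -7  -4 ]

First compute PC:
[[-55, 119,   8],
 [-10,  48,  16],
 [ -1,  -9, -44]]
Now row reduce the product.
R2 ← R2 − (2/11)·R1: [0, 290/11, 160/11]
R3 ← R3 − (1/55)·R1: [0, -614/55, -2428/55]
R3 ← R3 + (307/725)·R2: [0, 0, -5508/145]
3 nonzero rows, so rank(PC) = 3.

3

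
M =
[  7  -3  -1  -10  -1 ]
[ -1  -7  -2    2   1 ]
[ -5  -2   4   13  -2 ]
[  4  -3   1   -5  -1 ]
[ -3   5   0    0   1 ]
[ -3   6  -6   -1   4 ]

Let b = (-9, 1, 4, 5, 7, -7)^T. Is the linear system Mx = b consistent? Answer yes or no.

no

Row reduce the augmented matrix [M | b].
R2 ← R2 + (1/7)·R1: [0, -52/7, -15/7, 4/7, 6/7, -2/7]
R3 ← R3 + (5/7)·R1: [0, -29/7, 23/7, 41/7, -19/7, -17/7]
R4 ← R4 − (4/7)·R1: [0, -9/7, 11/7, 5/7, -3/7, 71/7]
R5 ← R5 + (3/7)·R1: [0, 26/7, -3/7, -30/7, 4/7, 22/7]
R6 ← R6 + (3/7)·R1: [0, 33/7, -45/7, -37/7, 25/7, -76/7]
R3 ← R3 − (29/52)·R2: [0, 0, 233/52, 72/13, -83/26, -59/26]
R4 ← R4 − (9/52)·R2: [0, 0, 101/52, 8/13, -15/26, 265/26]
R5 ← R5 + (1/2)·R2: [0, 0, -3/2, -4, 1, 3]
R6 ← R6 + (33/52)·R2: [0, 0, -405/52, -64/13, 107/26, -287/26]
R4 ← R4 − (101/233)·R3: [0, 0, 0, -416/233, 188/233, 2604/233]
R5 ← R5 + (78/233)·R3: [0, 0, 0, -500/233, -16/233, 522/233]
R6 ← R6 + (405/233)·R3: [0, 0, 0, 1096/233, -334/233, -3491/233]
R5 ← R5 − (125/104)·R4: [0, 0, 0, 0, -27/26, -291/26]
R6 ← R6 + (137/52)·R4: [0, 0, 0, 0, 9/13, 188/13]
R6 ← R6 + (2/3)·R5: [0, 0, 0, 0, 0, 7]
The echelon form has 6 nonzero rows; the last pivot sits in the augmented column, so rank(M) = 5 but rank([M|b]) = 6.
Since the ranks differ, the system is inconsistent.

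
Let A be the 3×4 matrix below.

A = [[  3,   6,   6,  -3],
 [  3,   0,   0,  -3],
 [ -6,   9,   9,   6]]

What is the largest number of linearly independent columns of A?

2

Row reduce to echelon form.
R2 ← R2 − R1: [0, -6, -6, 0]
R3 ← R3 + (2)·R1: [0, 21, 21, 0]
R3 ← R3 + (7/2)·R2: [0, 0, 0, 0]
Echelon form has 2 nonzero rows, so rank(A) = 2.
The rank gives the maximum number of linearly independent columns: 2.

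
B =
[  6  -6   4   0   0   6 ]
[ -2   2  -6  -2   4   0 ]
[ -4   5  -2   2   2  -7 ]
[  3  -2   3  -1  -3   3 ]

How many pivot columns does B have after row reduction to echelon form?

Row reduce to echelon form.
R2 ← R2 + (1/3)·R1: [0, 0, -14/3, -2, 4, 2]
R3 ← R3 + (2/3)·R1: [0, 1, 2/3, 2, 2, -3]
R4 ← R4 − (1/2)·R1: [0, 1, 1, -1, -3, 0]
Swap R2 ↔ R3
R4 ← R4 − R2: [0, 0, 1/3, -3, -5, 3]
R4 ← R4 + (1/14)·R3: [0, 0, 0, -22/7, -33/7, 22/7]
Echelon form has 4 nonzero rows, so rank(B) = 4.
Each nonzero row contributes one pivot column: 4 pivot columns.

4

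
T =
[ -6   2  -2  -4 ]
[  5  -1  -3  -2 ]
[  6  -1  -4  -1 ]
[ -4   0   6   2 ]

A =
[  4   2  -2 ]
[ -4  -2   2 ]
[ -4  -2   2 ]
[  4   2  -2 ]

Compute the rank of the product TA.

1

First compute TA:
[[-40, -20,  20],
 [ 28,  14, -14],
 [ 40,  20, -20],
 [-32, -16,  16]]
Now row reduce the product.
R2 ← R2 + (7/10)·R1: [0, 0, 0]
R3 ← R3 + R1: [0, 0, 0]
R4 ← R4 − (4/5)·R1: [0, 0, 0]
1 nonzero row, so rank(TA) = 1.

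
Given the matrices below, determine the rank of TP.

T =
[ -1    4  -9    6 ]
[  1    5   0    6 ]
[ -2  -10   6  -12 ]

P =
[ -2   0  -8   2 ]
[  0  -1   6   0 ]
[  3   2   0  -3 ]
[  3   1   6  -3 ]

2

First compute TP:
[[ -7, -16,  68,   7],
 [ 16,   1,  58, -16],
 [-14,  10, -116,  14]]
Now row reduce the product.
R2 ← R2 + (16/7)·R1: [0, -249/7, 1494/7, 0]
R3 ← R3 − (2)·R1: [0, 42, -252, 0]
R3 ← R3 + (98/83)·R2: [0, 0, 0, 0]
2 nonzero rows, so rank(TP) = 2.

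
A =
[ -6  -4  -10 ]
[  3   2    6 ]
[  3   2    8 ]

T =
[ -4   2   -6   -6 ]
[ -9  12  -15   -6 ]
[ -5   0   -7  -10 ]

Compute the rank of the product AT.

First compute AT:
[[110, -60, 166, 160],
 [-60,  30, -90, -90],
 [-70,  30, -104, -110]]
Now row reduce the product.
R2 ← R2 + (6/11)·R1: [0, -30/11, 6/11, -30/11]
R3 ← R3 + (7/11)·R1: [0, -90/11, 18/11, -90/11]
R3 ← R3 − (3)·R2: [0, 0, 0, 0]
2 nonzero rows, so rank(AT) = 2.

2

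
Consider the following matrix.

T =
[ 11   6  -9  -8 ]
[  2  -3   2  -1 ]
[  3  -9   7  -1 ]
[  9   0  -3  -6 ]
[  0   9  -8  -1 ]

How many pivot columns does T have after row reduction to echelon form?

Row reduce to echelon form.
R2 ← R2 − (2/11)·R1: [0, -45/11, 40/11, 5/11]
R3 ← R3 − (3/11)·R1: [0, -117/11, 104/11, 13/11]
R4 ← R4 − (9/11)·R1: [0, -54/11, 48/11, 6/11]
R3 ← R3 − (13/5)·R2: [0, 0, 0, 0]
R4 ← R4 − (6/5)·R2: [0, 0, 0, 0]
R5 ← R5 + (11/5)·R2: [0, 0, 0, 0]
Echelon form has 2 nonzero rows, so rank(T) = 2.
Each nonzero row contributes one pivot column: 2 pivot columns.

2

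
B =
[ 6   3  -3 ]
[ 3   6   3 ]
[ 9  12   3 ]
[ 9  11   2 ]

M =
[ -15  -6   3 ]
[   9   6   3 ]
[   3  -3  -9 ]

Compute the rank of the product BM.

2

First compute BM:
[[-72,  -9,  54],
 [ 18,   9,   0],
 [-18,   9,  36],
 [-30,   6,  42]]
Now row reduce the product.
R2 ← R2 + (1/4)·R1: [0, 27/4, 27/2]
R3 ← R3 − (1/4)·R1: [0, 45/4, 45/2]
R4 ← R4 − (5/12)·R1: [0, 39/4, 39/2]
R3 ← R3 − (5/3)·R2: [0, 0, 0]
R4 ← R4 − (13/9)·R2: [0, 0, 0]
2 nonzero rows, so rank(BM) = 2.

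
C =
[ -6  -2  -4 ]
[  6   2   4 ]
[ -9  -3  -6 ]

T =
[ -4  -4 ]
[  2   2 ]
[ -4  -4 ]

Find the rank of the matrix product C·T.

First compute CT:
[[ 36,  36],
 [-36, -36],
 [ 54,  54]]
Now row reduce the product.
R2 ← R2 + R1: [0, 0]
R3 ← R3 − (3/2)·R1: [0, 0]
1 nonzero row, so rank(CT) = 1.

1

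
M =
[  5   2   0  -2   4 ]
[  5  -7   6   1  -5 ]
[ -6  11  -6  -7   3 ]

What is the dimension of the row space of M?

3

Row reduce to echelon form.
R2 ← R2 − R1: [0, -9, 6, 3, -9]
R3 ← R3 + (6/5)·R1: [0, 67/5, -6, -47/5, 39/5]
R3 ← R3 + (67/45)·R2: [0, 0, 44/15, -74/15, -28/5]
Echelon form has 3 nonzero rows, so rank(M) = 3.
The row space has dimension equal to the rank: 3.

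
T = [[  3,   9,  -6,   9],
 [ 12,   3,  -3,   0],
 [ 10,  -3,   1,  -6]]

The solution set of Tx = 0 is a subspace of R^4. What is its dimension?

Row reduce to echelon form.
R2 ← R2 − (4)·R1: [0, -33, 21, -36]
R3 ← R3 − (10/3)·R1: [0, -33, 21, -36]
R3 ← R3 − R2: [0, 0, 0, 0]
2 nonzero rows, so rank(T) = 2.
T has 4 columns; by rank–nullity, nullity = 4 − 2 = 2.

2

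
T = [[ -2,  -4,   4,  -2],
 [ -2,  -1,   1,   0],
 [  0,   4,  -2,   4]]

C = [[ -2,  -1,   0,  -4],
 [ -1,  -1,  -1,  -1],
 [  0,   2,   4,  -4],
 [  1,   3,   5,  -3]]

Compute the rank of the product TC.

First compute TC:
[[  6,   8,  10,   2],
 [  5,   5,   5,   5],
 [  0,   4,   8,  -8]]
Now row reduce the product.
R2 ← R2 − (5/6)·R1: [0, -5/3, -10/3, 10/3]
R3 ← R3 + (12/5)·R2: [0, 0, 0, 0]
2 nonzero rows, so rank(TC) = 2.

2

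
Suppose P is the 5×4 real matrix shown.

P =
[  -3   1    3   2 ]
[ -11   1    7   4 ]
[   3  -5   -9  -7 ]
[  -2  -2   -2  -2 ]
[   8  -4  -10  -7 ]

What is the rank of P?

Row reduce to echelon form.
R2 ← R2 − (11/3)·R1: [0, -8/3, -4, -10/3]
R3 ← R3 + R1: [0, -4, -6, -5]
R4 ← R4 − (2/3)·R1: [0, -8/3, -4, -10/3]
R5 ← R5 + (8/3)·R1: [0, -4/3, -2, -5/3]
R3 ← R3 − (3/2)·R2: [0, 0, 0, 0]
R4 ← R4 − R2: [0, 0, 0, 0]
R5 ← R5 − (1/2)·R2: [0, 0, 0, 0]
Echelon form has 2 nonzero rows, so rank(P) = 2.

2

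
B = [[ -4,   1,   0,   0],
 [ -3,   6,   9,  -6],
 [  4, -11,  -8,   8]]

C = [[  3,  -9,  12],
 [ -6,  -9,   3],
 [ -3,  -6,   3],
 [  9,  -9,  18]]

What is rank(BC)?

2

First compute BC:
[[-18,  27, -45],
 [-126, -27, -99],
 [174,  39, 135]]
Now row reduce the product.
R2 ← R2 − (7)·R1: [0, -216, 216]
R3 ← R3 + (29/3)·R1: [0, 300, -300]
R3 ← R3 + (25/18)·R2: [0, 0, 0]
2 nonzero rows, so rank(BC) = 2.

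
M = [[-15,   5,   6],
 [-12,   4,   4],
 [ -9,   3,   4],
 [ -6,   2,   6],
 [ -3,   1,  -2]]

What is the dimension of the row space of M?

2

Row reduce to echelon form.
R2 ← R2 − (4/5)·R1: [0, 0, -4/5]
R3 ← R3 − (3/5)·R1: [0, 0, 2/5]
R4 ← R4 − (2/5)·R1: [0, 0, 18/5]
R5 ← R5 − (1/5)·R1: [0, 0, -16/5]
R3 ← R3 + (1/2)·R2: [0, 0, 0]
R4 ← R4 + (9/2)·R2: [0, 0, 0]
R5 ← R5 − (4)·R2: [0, 0, 0]
Echelon form has 2 nonzero rows, so rank(M) = 2.
The row space has dimension equal to the rank: 2.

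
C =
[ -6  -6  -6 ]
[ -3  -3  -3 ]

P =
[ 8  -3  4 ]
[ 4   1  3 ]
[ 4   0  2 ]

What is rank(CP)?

1

First compute CP:
[[-96,  12, -54],
 [-48,   6, -27]]
Now row reduce the product.
R2 ← R2 − (1/2)·R1: [0, 0, 0]
1 nonzero row, so rank(CP) = 1.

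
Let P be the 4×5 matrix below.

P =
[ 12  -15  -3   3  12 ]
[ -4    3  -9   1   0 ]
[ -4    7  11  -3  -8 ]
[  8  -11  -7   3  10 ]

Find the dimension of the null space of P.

Row reduce to echelon form.
R2 ← R2 + (1/3)·R1: [0, -2, -10, 2, 4]
R3 ← R3 + (1/3)·R1: [0, 2, 10, -2, -4]
R4 ← R4 − (2/3)·R1: [0, -1, -5, 1, 2]
R3 ← R3 + R2: [0, 0, 0, 0, 0]
R4 ← R4 − (1/2)·R2: [0, 0, 0, 0, 0]
2 nonzero rows, so rank(P) = 2.
P has 5 columns; by rank–nullity, nullity = 5 − 2 = 3.

3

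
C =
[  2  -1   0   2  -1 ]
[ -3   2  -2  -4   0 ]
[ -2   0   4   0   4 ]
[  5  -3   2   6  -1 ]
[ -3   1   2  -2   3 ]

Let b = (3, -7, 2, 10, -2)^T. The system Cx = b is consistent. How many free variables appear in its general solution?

3

Row reduce the augmented matrix [C | b].
R2 ← R2 + (3/2)·R1: [0, 1/2, -2, -1, -3/2, -5/2]
R3 ← R3 + R1: [0, -1, 4, 2, 3, 5]
R4 ← R4 − (5/2)·R1: [0, -1/2, 2, 1, 3/2, 5/2]
R5 ← R5 + (3/2)·R1: [0, -1/2, 2, 1, 3/2, 5/2]
R3 ← R3 + (2)·R2: [0, 0, 0, 0, 0, 0]
R4 ← R4 + R2: [0, 0, 0, 0, 0, 0]
R5 ← R5 + R2: [0, 0, 0, 0, 0, 0]
The echelon form has 2 nonzero rows, and every pivot lies in the first 5 columns, so rank(C) = rank([C|b]) = 2.
The system is consistent.
Free variables = (unknowns) − (rank) = 5 − 2 = 3.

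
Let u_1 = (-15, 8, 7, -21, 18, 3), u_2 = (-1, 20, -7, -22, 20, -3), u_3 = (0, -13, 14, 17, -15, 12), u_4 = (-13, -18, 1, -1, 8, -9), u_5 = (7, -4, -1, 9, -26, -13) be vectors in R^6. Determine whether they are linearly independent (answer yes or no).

yes

Form the matrix with these vectors as rows and row reduce.
R2 ← R2 − (1/15)·R1: [0, 292/15, -112/15, -103/5, 94/5, -16/5]
R4 ← R4 − (13/15)·R1: [0, -374/15, -76/15, 86/5, -38/5, -58/5]
R5 ← R5 + (7/15)·R1: [0, -4/15, 34/15, -4/5, -88/5, -58/5]
R3 ← R3 + (195/292)·R2: [0, 0, 658/73, 947/292, -357/146, 720/73]
R4 ← R4 + (187/146)·R2: [0, 0, -1068/73, -1341/146, 1203/73, -1146/73]
R5 ← R5 + (1/73)·R2: [0, 0, 158/73, -79/73, -1266/73, -850/73]
R4 ← R4 + (534/329)·R3: [0, 0, 0, -1290/329, 588/47, 102/329]
R5 ← R5 − (79/329)·R3: [0, 0, 0, -2449/1316, -1575/94, -4610/329]
R5 ← R5 − (2449/5160)·R4: [0, 0, 0, 0, -4879/215, -12177/860]
5 nonzero rows, so the 5 vectors span a space of dimension 5.
Since 5 = 5, the vectors are linearly independent.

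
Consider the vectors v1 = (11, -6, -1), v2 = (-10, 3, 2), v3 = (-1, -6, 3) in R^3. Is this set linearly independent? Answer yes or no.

no

Form the matrix with these vectors as rows and row reduce.
R2 ← R2 + (10/11)·R1: [0, -27/11, 12/11]
R3 ← R3 + (1/11)·R1: [0, -72/11, 32/11]
R3 ← R3 − (8/3)·R2: [0, 0, 0]
2 nonzero rows, so the 3 vectors span a space of dimension 2.
Since 2 < 3, the vectors are linearly dependent.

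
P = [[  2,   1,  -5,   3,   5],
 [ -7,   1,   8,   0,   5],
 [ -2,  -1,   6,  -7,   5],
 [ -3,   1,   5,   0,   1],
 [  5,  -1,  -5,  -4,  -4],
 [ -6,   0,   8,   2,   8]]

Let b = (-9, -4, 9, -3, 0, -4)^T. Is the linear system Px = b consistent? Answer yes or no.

Row reduce the augmented matrix [P | b].
R2 ← R2 + (7/2)·R1: [0, 9/2, -19/2, 21/2, 45/2, -71/2]
R3 ← R3 + R1: [0, 0, 1, -4, 10, 0]
R4 ← R4 + (3/2)·R1: [0, 5/2, -5/2, 9/2, 17/2, -33/2]
R5 ← R5 − (5/2)·R1: [0, -7/2, 15/2, -23/2, -33/2, 45/2]
R6 ← R6 + (3)·R1: [0, 3, -7, 11, 23, -31]
R4 ← R4 − (5/9)·R2: [0, 0, 25/9, -4/3, -4, 29/9]
R5 ← R5 + (7/9)·R2: [0, 0, 1/9, -10/3, 1, -46/9]
R6 ← R6 − (2/3)·R2: [0, 0, -2/3, 4, 8, -22/3]
R4 ← R4 − (25/9)·R3: [0, 0, 0, 88/9, -286/9, 29/9]
R5 ← R5 − (1/9)·R3: [0, 0, 0, -26/9, -1/9, -46/9]
R6 ← R6 + (2/3)·R3: [0, 0, 0, 4/3, 44/3, -22/3]
R5 ← R5 + (13/44)·R4: [0, 0, 0, 0, -19/2, -183/44]
R6 ← R6 − (3/22)·R4: [0, 0, 0, 0, 19, -171/22]
R6 ← R6 + (2)·R5: [0, 0, 0, 0, 0, -177/11]
The echelon form has 6 nonzero rows; the last pivot sits in the augmented column, so rank(P) = 5 but rank([P|b]) = 6.
Since the ranks differ, the system is inconsistent.

no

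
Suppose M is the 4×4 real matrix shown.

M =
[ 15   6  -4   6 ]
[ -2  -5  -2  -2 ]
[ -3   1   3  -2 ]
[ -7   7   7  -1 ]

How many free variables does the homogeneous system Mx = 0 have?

0

Row reduce to echelon form.
R2 ← R2 + (2/15)·R1: [0, -21/5, -38/15, -6/5]
R3 ← R3 + (1/5)·R1: [0, 11/5, 11/5, -4/5]
R4 ← R4 + (7/15)·R1: [0, 49/5, 77/15, 9/5]
R3 ← R3 + (11/21)·R2: [0, 0, 55/63, -10/7]
R4 ← R4 + (7/3)·R2: [0, 0, -7/9, -1]
R4 ← R4 + (49/55)·R3: [0, 0, 0, -25/11]
4 nonzero rows, so rank(M) = 4.
M has 4 columns; by rank–nullity, nullity = 4 − 4 = 0.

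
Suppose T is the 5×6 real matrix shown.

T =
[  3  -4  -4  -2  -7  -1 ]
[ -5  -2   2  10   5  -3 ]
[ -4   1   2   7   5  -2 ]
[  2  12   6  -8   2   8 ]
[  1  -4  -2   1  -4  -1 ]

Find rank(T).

Row reduce to echelon form.
R2 ← R2 + (5/3)·R1: [0, -26/3, -14/3, 20/3, -20/3, -14/3]
R3 ← R3 + (4/3)·R1: [0, -13/3, -10/3, 13/3, -13/3, -10/3]
R4 ← R4 − (2/3)·R1: [0, 44/3, 26/3, -20/3, 20/3, 26/3]
R5 ← R5 − (1/3)·R1: [0, -8/3, -2/3, 5/3, -5/3, -2/3]
R3 ← R3 − (1/2)·R2: [0, 0, -1, 1, -1, -1]
R4 ← R4 + (22/13)·R2: [0, 0, 10/13, 60/13, -60/13, 10/13]
R5 ← R5 − (4/13)·R2: [0, 0, 10/13, -5/13, 5/13, 10/13]
R4 ← R4 + (10/13)·R3: [0, 0, 0, 70/13, -70/13, 0]
R5 ← R5 + (10/13)·R3: [0, 0, 0, 5/13, -5/13, 0]
R5 ← R5 − (1/14)·R4: [0, 0, 0, 0, 0, 0]
Echelon form has 4 nonzero rows, so rank(T) = 4.

4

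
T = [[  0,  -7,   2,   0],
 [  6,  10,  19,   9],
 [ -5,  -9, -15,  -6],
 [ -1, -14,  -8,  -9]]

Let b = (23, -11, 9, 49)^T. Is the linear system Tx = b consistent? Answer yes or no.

Row reduce the augmented matrix [T | b].
Swap R1 ↔ R2
R3 ← R3 + (5/6)·R1: [0, -2/3, 5/6, 3/2, -1/6]
R4 ← R4 + (1/6)·R1: [0, -37/3, -29/6, -15/2, 283/6]
R3 ← R3 − (2/21)·R2: [0, 0, 9/14, 3/2, -33/14]
R4 ← R4 − (37/21)·R2: [0, 0, -117/14, -15/2, 93/14]
R4 ← R4 + (13)·R3: [0, 0, 0, 12, -24]
The echelon form has 4 nonzero rows, and every pivot lies in the first 4 columns, so rank(T) = rank([T|b]) = 4.
The system is consistent.

yes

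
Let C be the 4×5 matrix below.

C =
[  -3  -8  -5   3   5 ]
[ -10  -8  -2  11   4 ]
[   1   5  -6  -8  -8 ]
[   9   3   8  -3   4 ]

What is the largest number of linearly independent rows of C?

Row reduce to echelon form.
R2 ← R2 − (10/3)·R1: [0, 56/3, 44/3, 1, -38/3]
R3 ← R3 + (1/3)·R1: [0, 7/3, -23/3, -7, -19/3]
R4 ← R4 + (3)·R1: [0, -21, -7, 6, 19]
R3 ← R3 − (1/8)·R2: [0, 0, -19/2, -57/8, -19/4]
R4 ← R4 + (9/8)·R2: [0, 0, 19/2, 57/8, 19/4]
R4 ← R4 + R3: [0, 0, 0, 0, 0]
Echelon form has 3 nonzero rows, so rank(C) = 3.
The rank gives the maximum number of linearly independent rows: 3.

3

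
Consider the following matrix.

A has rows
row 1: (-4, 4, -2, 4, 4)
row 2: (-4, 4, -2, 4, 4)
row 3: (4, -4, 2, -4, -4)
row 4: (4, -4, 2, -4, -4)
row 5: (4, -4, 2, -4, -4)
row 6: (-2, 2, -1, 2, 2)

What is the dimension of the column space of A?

Row reduce to echelon form.
R2 ← R2 − R1: [0, 0, 0, 0, 0]
R3 ← R3 + R1: [0, 0, 0, 0, 0]
R4 ← R4 + R1: [0, 0, 0, 0, 0]
R5 ← R5 + R1: [0, 0, 0, 0, 0]
R6 ← R6 − (1/2)·R1: [0, 0, 0, 0, 0]
Echelon form has 1 nonzero row, so rank(A) = 1.
The column space has dimension equal to the rank: 1.

1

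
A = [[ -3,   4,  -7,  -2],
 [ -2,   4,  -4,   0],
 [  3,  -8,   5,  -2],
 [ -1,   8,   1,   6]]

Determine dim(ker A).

2

Row reduce to echelon form.
R2 ← R2 − (2/3)·R1: [0, 4/3, 2/3, 4/3]
R3 ← R3 + R1: [0, -4, -2, -4]
R4 ← R4 − (1/3)·R1: [0, 20/3, 10/3, 20/3]
R3 ← R3 + (3)·R2: [0, 0, 0, 0]
R4 ← R4 − (5)·R2: [0, 0, 0, 0]
2 nonzero rows, so rank(A) = 2.
A has 4 columns; by rank–nullity, nullity = 4 − 2 = 2.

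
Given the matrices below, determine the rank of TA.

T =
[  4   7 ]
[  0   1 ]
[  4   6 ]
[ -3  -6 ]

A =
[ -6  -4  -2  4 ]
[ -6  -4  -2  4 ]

1

First compute TA:
[[-66, -44, -22,  44],
 [ -6,  -4,  -2,   4],
 [-60, -40, -20,  40],
 [ 54,  36,  18, -36]]
Now row reduce the product.
R2 ← R2 − (1/11)·R1: [0, 0, 0, 0]
R3 ← R3 − (10/11)·R1: [0, 0, 0, 0]
R4 ← R4 + (9/11)·R1: [0, 0, 0, 0]
1 nonzero row, so rank(TA) = 1.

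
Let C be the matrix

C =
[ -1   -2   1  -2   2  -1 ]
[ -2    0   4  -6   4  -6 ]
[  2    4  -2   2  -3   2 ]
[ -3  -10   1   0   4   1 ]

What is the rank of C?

3

Row reduce to echelon form.
R2 ← R2 − (2)·R1: [0, 4, 2, -2, 0, -4]
R3 ← R3 + (2)·R1: [0, 0, 0, -2, 1, 0]
R4 ← R4 − (3)·R1: [0, -4, -2, 6, -2, 4]
R4 ← R4 + R2: [0, 0, 0, 4, -2, 0]
R4 ← R4 + (2)·R3: [0, 0, 0, 0, 0, 0]
Echelon form has 3 nonzero rows, so rank(C) = 3.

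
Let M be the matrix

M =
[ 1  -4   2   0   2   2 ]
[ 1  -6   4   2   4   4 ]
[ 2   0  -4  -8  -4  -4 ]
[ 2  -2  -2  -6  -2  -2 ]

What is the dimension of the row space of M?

2

Row reduce to echelon form.
R2 ← R2 − R1: [0, -2, 2, 2, 2, 2]
R3 ← R3 − (2)·R1: [0, 8, -8, -8, -8, -8]
R4 ← R4 − (2)·R1: [0, 6, -6, -6, -6, -6]
R3 ← R3 + (4)·R2: [0, 0, 0, 0, 0, 0]
R4 ← R4 + (3)·R2: [0, 0, 0, 0, 0, 0]
Echelon form has 2 nonzero rows, so rank(M) = 2.
The row space has dimension equal to the rank: 2.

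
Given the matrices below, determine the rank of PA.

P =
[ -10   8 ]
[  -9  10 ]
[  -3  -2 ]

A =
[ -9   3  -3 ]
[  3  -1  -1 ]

First compute PA:
[[114, -38,  22],
 [111, -37,  17],
 [ 21,  -7,  11]]
Now row reduce the product.
R2 ← R2 − (37/38)·R1: [0, 0, -84/19]
R3 ← R3 − (7/38)·R1: [0, 0, 132/19]
R3 ← R3 + (11/7)·R2: [0, 0, 0]
2 nonzero rows, so rank(PA) = 2.

2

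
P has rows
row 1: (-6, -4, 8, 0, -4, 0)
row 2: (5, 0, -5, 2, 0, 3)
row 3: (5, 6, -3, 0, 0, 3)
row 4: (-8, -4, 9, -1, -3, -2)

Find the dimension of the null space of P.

2

Row reduce to echelon form.
R2 ← R2 + (5/6)·R1: [0, -10/3, 5/3, 2, -10/3, 3]
R3 ← R3 + (5/6)·R1: [0, 8/3, 11/3, 0, -10/3, 3]
R4 ← R4 − (4/3)·R1: [0, 4/3, -5/3, -1, 7/3, -2]
R3 ← R3 + (4/5)·R2: [0, 0, 5, 8/5, -6, 27/5]
R4 ← R4 + (2/5)·R2: [0, 0, -1, -1/5, 1, -4/5]
R4 ← R4 + (1/5)·R3: [0, 0, 0, 3/25, -1/5, 7/25]
4 nonzero rows, so rank(P) = 4.
P has 6 columns; by rank–nullity, nullity = 6 − 4 = 2.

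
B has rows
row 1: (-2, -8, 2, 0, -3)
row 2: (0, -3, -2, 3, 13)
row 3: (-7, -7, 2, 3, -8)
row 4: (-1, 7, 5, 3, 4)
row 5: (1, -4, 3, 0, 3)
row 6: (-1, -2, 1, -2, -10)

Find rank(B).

5

Row reduce to echelon form.
R3 ← R3 − (7/2)·R1: [0, 21, -5, 3, 5/2]
R4 ← R4 − (1/2)·R1: [0, 11, 4, 3, 11/2]
R5 ← R5 + (1/2)·R1: [0, -8, 4, 0, 3/2]
R6 ← R6 − (1/2)·R1: [0, 2, 0, -2, -17/2]
R3 ← R3 + (7)·R2: [0, 0, -19, 24, 187/2]
R4 ← R4 + (11/3)·R2: [0, 0, -10/3, 14, 319/6]
R5 ← R5 − (8/3)·R2: [0, 0, 28/3, -8, -199/6]
R6 ← R6 + (2/3)·R2: [0, 0, -4/3, 0, 1/6]
R4 ← R4 − (10/57)·R3: [0, 0, 0, 186/19, 1397/38]
R5 ← R5 + (28/57)·R3: [0, 0, 0, 72/19, 485/38]
R6 ← R6 − (4/57)·R3: [0, 0, 0, -32/19, -243/38]
R5 ← R5 − (12/31)·R4: [0, 0, 0, 0, -91/62]
R6 ← R6 + (16/93)·R4: [0, 0, 0, 0, -13/186]
R6 ← R6 − (1/21)·R5: [0, 0, 0, 0, 0]
Echelon form has 5 nonzero rows, so rank(B) = 5.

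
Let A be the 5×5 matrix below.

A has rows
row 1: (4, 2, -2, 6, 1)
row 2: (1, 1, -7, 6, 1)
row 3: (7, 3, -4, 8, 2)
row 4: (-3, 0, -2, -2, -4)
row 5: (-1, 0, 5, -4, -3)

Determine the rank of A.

4

Row reduce to echelon form.
R2 ← R2 − (1/4)·R1: [0, 1/2, -13/2, 9/2, 3/4]
R3 ← R3 − (7/4)·R1: [0, -1/2, -1/2, -5/2, 1/4]
R4 ← R4 + (3/4)·R1: [0, 3/2, -7/2, 5/2, -13/4]
R5 ← R5 + (1/4)·R1: [0, 1/2, 9/2, -5/2, -11/4]
R3 ← R3 + R2: [0, 0, -7, 2, 1]
R4 ← R4 − (3)·R2: [0, 0, 16, -11, -11/2]
R5 ← R5 − R2: [0, 0, 11, -7, -7/2]
R4 ← R4 + (16/7)·R3: [0, 0, 0, -45/7, -45/14]
R5 ← R5 + (11/7)·R3: [0, 0, 0, -27/7, -27/14]
R5 ← R5 − (3/5)·R4: [0, 0, 0, 0, 0]
Echelon form has 4 nonzero rows, so rank(A) = 4.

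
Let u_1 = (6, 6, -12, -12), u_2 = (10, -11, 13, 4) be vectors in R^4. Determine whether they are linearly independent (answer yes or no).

Form the matrix with these vectors as rows and row reduce.
R2 ← R2 − (5/3)·R1: [0, -21, 33, 24]
2 nonzero rows, so the 2 vectors span a space of dimension 2.
Since 2 = 2, the vectors are linearly independent.

yes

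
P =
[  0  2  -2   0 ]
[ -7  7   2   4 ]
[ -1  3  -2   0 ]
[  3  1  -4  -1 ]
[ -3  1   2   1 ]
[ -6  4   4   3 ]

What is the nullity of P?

Row reduce to echelon form.
Swap R1 ↔ R2
R3 ← R3 − (1/7)·R1: [0, 2, -16/7, -4/7]
R4 ← R4 + (3/7)·R1: [0, 4, -22/7, 5/7]
R5 ← R5 − (3/7)·R1: [0, -2, 8/7, -5/7]
R6 ← R6 − (6/7)·R1: [0, -2, 16/7, -3/7]
R3 ← R3 − R2: [0, 0, -2/7, -4/7]
R4 ← R4 − (2)·R2: [0, 0, 6/7, 5/7]
R5 ← R5 + R2: [0, 0, -6/7, -5/7]
R6 ← R6 + R2: [0, 0, 2/7, -3/7]
R4 ← R4 + (3)·R3: [0, 0, 0, -1]
R5 ← R5 − (3)·R3: [0, 0, 0, 1]
R6 ← R6 + R3: [0, 0, 0, -1]
R5 ← R5 + R4: [0, 0, 0, 0]
R6 ← R6 − R4: [0, 0, 0, 0]
4 nonzero rows, so rank(P) = 4.
P has 4 columns; by rank–nullity, nullity = 4 − 4 = 0.

0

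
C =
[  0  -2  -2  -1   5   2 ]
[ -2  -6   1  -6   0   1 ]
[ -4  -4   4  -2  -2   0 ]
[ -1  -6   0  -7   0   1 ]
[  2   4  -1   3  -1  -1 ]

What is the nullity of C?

3

Row reduce to echelon form.
Swap R1 ↔ R2
R3 ← R3 − (2)·R1: [0, 8, 2, 10, -2, -2]
R4 ← R4 − (1/2)·R1: [0, -3, -1/2, -4, 0, 1/2]
R5 ← R5 + R1: [0, -2, 0, -3, -1, 0]
R3 ← R3 + (4)·R2: [0, 0, -6, 6, 18, 6]
R4 ← R4 − (3/2)·R2: [0, 0, 5/2, -5/2, -15/2, -5/2]
R5 ← R5 − R2: [0, 0, 2, -2, -6, -2]
R4 ← R4 + (5/12)·R3: [0, 0, 0, 0, 0, 0]
R5 ← R5 + (1/3)·R3: [0, 0, 0, 0, 0, 0]
3 nonzero rows, so rank(C) = 3.
C has 6 columns; by rank–nullity, nullity = 6 − 3 = 3.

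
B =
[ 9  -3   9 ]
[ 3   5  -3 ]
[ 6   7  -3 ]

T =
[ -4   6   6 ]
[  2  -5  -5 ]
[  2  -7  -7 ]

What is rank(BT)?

First compute BT:
[[-24,   6,   6],
 [ -8,  14,  14],
 [-16,  22,  22]]
Now row reduce the product.
R2 ← R2 − (1/3)·R1: [0, 12, 12]
R3 ← R3 − (2/3)·R1: [0, 18, 18]
R3 ← R3 − (3/2)·R2: [0, 0, 0]
2 nonzero rows, so rank(BT) = 2.

2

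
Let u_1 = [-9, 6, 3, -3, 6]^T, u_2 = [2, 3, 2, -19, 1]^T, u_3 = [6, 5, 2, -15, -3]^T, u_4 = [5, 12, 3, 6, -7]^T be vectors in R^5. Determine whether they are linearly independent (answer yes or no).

no

Form the matrix with these vectors as rows and row reduce.
R2 ← R2 + (2/9)·R1: [0, 13/3, 8/3, -59/3, 7/3]
R3 ← R3 + (2/3)·R1: [0, 9, 4, -17, 1]
R4 ← R4 + (5/9)·R1: [0, 46/3, 14/3, 13/3, -11/3]
R3 ← R3 − (27/13)·R2: [0, 0, -20/13, 310/13, -50/13]
R4 ← R4 − (46/13)·R2: [0, 0, -62/13, 961/13, -155/13]
R4 ← R4 − (31/10)·R3: [0, 0, 0, 0, 0]
3 nonzero rows, so the 4 vectors span a space of dimension 3.
Since 3 < 4, the vectors are linearly dependent.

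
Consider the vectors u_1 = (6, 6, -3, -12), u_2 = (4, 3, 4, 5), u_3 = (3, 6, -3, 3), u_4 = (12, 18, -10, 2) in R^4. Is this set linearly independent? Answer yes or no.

Form the matrix with these vectors as rows and row reduce.
R2 ← R2 − (2/3)·R1: [0, -1, 6, 13]
R3 ← R3 − (1/2)·R1: [0, 3, -3/2, 9]
R4 ← R4 − (2)·R1: [0, 6, -4, 26]
R3 ← R3 + (3)·R2: [0, 0, 33/2, 48]
R4 ← R4 + (6)·R2: [0, 0, 32, 104]
R4 ← R4 − (64/33)·R3: [0, 0, 0, 120/11]
4 nonzero rows, so the 4 vectors span a space of dimension 4.
Since 4 = 4, the vectors are linearly independent.

yes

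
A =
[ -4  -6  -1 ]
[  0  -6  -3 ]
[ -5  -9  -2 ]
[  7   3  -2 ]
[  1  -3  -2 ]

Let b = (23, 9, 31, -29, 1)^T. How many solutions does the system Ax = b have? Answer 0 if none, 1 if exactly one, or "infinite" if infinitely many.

Row reduce the augmented matrix [A | b].
R3 ← R3 − (5/4)·R1: [0, -3/2, -3/4, 9/4]
R4 ← R4 + (7/4)·R1: [0, -15/2, -15/4, 45/4]
R5 ← R5 + (1/4)·R1: [0, -9/2, -9/4, 27/4]
R3 ← R3 − (1/4)·R2: [0, 0, 0, 0]
R4 ← R4 − (5/4)·R2: [0, 0, 0, 0]
R5 ← R5 − (3/4)·R2: [0, 0, 0, 0]
The echelon form has 2 nonzero rows, and every pivot lies in the first 3 columns, so rank(A) = rank([A|b]) = 2.
The system is consistent.
rank = 2 < 3 unknowns, so there are infinitely many solutions.

infinite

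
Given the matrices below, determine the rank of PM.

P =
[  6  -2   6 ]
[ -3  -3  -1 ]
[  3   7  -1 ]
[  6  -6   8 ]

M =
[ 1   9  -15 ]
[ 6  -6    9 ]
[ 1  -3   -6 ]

First compute PM:
[[  0,  48, -144],
 [-22,  -6,  24],
 [ 44, -12,  24],
 [-22,  66, -192]]
Now row reduce the product.
Swap R1 ↔ R2
R3 ← R3 + (2)·R1: [0, -24, 72]
R4 ← R4 − R1: [0, 72, -216]
R3 ← R3 + (1/2)·R2: [0, 0, 0]
R4 ← R4 − (3/2)·R2: [0, 0, 0]
2 nonzero rows, so rank(PM) = 2.

2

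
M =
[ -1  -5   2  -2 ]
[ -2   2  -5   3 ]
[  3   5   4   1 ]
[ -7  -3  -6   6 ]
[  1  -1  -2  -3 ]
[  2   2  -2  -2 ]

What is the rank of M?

Row reduce to echelon form.
R2 ← R2 − (2)·R1: [0, 12, -9, 7]
R3 ← R3 + (3)·R1: [0, -10, 10, -5]
R4 ← R4 − (7)·R1: [0, 32, -20, 20]
R5 ← R5 + R1: [0, -6, 0, -5]
R6 ← R6 + (2)·R1: [0, -8, 2, -6]
R3 ← R3 + (5/6)·R2: [0, 0, 5/2, 5/6]
R4 ← R4 − (8/3)·R2: [0, 0, 4, 4/3]
R5 ← R5 + (1/2)·R2: [0, 0, -9/2, -3/2]
R6 ← R6 + (2/3)·R2: [0, 0, -4, -4/3]
R4 ← R4 − (8/5)·R3: [0, 0, 0, 0]
R5 ← R5 + (9/5)·R3: [0, 0, 0, 0]
R6 ← R6 + (8/5)·R3: [0, 0, 0, 0]
Echelon form has 3 nonzero rows, so rank(M) = 3.

3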